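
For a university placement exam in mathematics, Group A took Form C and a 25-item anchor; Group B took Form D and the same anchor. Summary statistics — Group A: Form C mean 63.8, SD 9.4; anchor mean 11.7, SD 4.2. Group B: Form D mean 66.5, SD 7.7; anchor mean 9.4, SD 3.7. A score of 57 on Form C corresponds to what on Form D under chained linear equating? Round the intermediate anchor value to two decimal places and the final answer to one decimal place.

Form C → anchor (Group A): v = (4.2/9.4)(57 − 63.8) + 11.7 = 8.66
anchor → Form D (Group B): y = (7.7/3.7)(8.66 − 9.4) + 66.5 = 65.0

65.0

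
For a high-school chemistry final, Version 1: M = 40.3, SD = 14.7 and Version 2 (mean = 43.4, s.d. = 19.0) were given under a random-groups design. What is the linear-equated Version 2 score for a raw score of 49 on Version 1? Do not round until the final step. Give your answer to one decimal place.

54.6

Linear equating: y = (SD_Y/SD_X)(x − M_X) + M_Y
y = (19.0/14.7)(49 − 40.3) + 43.4
y = 1.292517 × 8.7 + 43.4 = 11.2449 + 43.4 = 54.6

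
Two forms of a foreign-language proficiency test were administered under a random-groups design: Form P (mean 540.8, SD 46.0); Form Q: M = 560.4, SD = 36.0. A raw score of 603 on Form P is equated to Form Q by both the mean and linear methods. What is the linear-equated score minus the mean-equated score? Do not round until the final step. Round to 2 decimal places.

-13.52

Mean-equated: 603 + (560.4 − 540.8) = 622.60
Linear-equated: (36.0/46.0)(603 − 540.8) + 560.4 = 609.078
Difference = 609.078 − 622.60 = -13.52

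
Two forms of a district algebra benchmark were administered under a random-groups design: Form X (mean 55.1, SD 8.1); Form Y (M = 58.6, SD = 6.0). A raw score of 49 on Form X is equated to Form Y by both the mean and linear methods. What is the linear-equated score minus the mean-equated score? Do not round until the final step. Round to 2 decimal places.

Mean-equated: 49 + (58.6 − 55.1) = 52.50
Linear-equated: (6.0/8.1)(49 − 55.1) + 58.6 = 54.081
Difference = 54.081 − 52.50 = 1.58

1.58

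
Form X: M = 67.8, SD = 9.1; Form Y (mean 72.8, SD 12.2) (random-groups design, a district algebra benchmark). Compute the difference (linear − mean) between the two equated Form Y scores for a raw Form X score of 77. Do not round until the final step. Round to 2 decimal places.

Mean-equated: 77 + (72.8 − 67.8) = 82.00
Linear-equated: (12.2/9.1)(77 − 67.8) + 72.8 = 85.134
Difference = 85.134 − 82.00 = 3.13

3.13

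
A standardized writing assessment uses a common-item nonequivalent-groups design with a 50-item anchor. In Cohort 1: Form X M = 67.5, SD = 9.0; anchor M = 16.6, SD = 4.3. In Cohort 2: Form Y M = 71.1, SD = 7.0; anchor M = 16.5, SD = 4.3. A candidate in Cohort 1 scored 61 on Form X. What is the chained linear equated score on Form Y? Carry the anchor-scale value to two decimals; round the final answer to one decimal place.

Form X → anchor (Cohort 1): v = (4.3/9.0)(61 − 67.5) + 16.6 = 13.49
anchor → Form Y (Cohort 2): y = (7.0/4.3)(13.49 − 16.5) + 71.1 = 66.2

66.2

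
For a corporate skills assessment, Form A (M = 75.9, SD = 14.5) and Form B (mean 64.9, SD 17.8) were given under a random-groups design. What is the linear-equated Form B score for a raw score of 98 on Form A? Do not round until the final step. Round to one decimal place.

Linear equating: y = (SD_Y/SD_X)(x − M_X) + M_Y
y = (17.8/14.5)(98 − 75.9) + 64.9
y = 1.227586 × 22.1 + 64.9 = 27.1297 + 64.9 = 92.0

92.0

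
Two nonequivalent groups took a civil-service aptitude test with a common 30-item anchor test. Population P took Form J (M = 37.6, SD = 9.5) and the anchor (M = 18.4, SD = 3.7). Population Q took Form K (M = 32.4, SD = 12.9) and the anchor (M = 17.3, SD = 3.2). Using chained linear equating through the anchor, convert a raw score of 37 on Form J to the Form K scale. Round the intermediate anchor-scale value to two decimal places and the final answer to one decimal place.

35.9

Form J → anchor (Population P): v = (3.7/9.5)(37 − 37.6) + 18.4 = 18.17
anchor → Form K (Population Q): y = (12.9/3.2)(18.17 − 17.3) + 32.4 = 35.9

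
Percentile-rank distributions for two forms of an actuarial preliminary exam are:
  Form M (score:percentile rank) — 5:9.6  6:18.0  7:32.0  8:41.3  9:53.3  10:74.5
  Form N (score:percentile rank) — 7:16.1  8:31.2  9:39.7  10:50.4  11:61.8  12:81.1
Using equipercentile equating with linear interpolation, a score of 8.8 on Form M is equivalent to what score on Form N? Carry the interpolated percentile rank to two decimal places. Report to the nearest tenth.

PR of 8.8 on Form M: 41.3 + (8.8 − 8)/(9 − 8) × (53.3 − 41.3) = 50.90
On Form N, PR 50.90 falls between score 10 (PR 50.4) and 11 (PR 61.8).
Interpolate: 10 + (50.90 − 50.4)/(61.8 − 50.4) × (11 − 10) = 10.0

10.0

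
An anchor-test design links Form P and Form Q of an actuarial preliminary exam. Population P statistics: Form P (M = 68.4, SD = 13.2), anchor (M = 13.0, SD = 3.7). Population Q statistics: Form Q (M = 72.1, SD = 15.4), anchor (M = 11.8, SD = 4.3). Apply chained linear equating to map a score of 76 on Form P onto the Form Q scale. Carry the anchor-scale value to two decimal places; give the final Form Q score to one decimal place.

84.0

Form P → anchor (Population P): v = (3.7/13.2)(76 − 68.4) + 13.0 = 15.13
anchor → Form Q (Population Q): y = (15.4/4.3)(15.13 − 11.8) + 72.1 = 84.0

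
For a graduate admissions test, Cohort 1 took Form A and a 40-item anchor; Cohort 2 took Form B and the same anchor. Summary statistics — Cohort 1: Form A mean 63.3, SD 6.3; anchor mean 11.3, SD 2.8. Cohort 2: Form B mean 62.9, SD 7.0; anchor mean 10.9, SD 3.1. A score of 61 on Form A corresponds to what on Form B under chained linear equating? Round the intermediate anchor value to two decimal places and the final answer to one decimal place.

Form A → anchor (Cohort 1): v = (2.8/6.3)(61 − 63.3) + 11.3 = 10.28
anchor → Form B (Cohort 2): y = (7.0/3.1)(10.28 − 10.9) + 62.9 = 61.5

61.5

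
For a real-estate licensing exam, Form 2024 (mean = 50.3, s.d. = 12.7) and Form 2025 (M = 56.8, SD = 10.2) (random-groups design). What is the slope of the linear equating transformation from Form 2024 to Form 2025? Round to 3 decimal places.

0.803

A = SD_Y / SD_X = 10.2 / 12.7 = 0.803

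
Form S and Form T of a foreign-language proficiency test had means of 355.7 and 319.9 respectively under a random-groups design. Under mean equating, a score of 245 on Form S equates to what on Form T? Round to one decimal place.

Mean equating: y = x + (M_Y − M_X) = 245 + (319.9 − 355.7) = 209.2

209.2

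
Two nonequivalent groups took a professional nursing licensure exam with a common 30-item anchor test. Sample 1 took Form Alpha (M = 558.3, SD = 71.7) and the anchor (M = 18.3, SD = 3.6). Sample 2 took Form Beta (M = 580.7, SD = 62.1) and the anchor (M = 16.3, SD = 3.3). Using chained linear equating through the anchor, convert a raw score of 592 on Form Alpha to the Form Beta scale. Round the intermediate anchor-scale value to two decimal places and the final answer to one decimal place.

650.1

Form Alpha → anchor (Sample 1): v = (3.6/71.7)(592 − 558.3) + 18.3 = 19.99
anchor → Form Beta (Sample 2): y = (62.1/3.3)(19.99 − 16.3) + 580.7 = 650.1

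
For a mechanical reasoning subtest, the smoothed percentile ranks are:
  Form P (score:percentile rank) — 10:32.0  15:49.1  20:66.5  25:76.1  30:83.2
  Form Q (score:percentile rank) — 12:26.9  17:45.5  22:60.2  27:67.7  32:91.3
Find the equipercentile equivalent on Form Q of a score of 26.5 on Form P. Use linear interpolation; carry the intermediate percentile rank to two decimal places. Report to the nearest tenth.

29.2

PR of 26.5 on Form P: 76.1 + (26.5 − 25)/(30 − 25) × (83.2 − 76.1) = 78.23
On Form Q, PR 78.23 falls between score 27 (PR 67.7) and 32 (PR 91.3).
Interpolate: 27 + (78.23 − 67.7)/(91.3 − 67.7) × (32 − 27) = 29.2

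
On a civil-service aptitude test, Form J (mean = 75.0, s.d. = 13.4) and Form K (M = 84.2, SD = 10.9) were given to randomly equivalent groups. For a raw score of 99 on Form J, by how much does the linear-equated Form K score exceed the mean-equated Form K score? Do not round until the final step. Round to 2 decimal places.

-4.48

Mean-equated: 99 + (84.2 − 75.0) = 108.20
Linear-equated: (10.9/13.4)(99 − 75.0) + 84.2 = 103.722
Difference = 103.722 − 108.20 = -4.48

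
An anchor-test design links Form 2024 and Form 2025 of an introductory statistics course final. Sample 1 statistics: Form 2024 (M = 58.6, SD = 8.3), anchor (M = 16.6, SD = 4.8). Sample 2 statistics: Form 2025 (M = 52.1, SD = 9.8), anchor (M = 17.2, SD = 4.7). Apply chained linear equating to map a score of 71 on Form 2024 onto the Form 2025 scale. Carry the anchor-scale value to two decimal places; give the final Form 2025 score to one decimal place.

65.8

Form 2024 → anchor (Sample 1): v = (4.8/8.3)(71 − 58.6) + 16.6 = 23.77
anchor → Form 2025 (Sample 2): y = (9.8/4.7)(23.77 − 17.2) + 52.1 = 65.8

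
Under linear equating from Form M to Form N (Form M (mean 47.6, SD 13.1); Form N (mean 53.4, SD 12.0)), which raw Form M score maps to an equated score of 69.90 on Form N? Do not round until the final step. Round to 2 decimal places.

65.61

Invert y = (SD_Y/SD_X)(x − M_X) + M_Y:
x = (SD_X/SD_Y)(y − M_Y) + M_X = (13.1/12.0)(69.90 − 53.4) + 47.6
x = 1.091667 × 16.500 + 47.6 = 65.61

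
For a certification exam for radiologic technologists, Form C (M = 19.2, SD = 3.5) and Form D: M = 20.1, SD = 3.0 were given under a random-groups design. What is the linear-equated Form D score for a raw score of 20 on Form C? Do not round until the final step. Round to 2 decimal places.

20.79

Linear equating: y = (SD_Y/SD_X)(x − M_X) + M_Y
y = (3.0/3.5)(20 − 19.2) + 20.1
y = 0.857143 × 0.8 + 20.1 = 0.6857 + 20.1 = 20.79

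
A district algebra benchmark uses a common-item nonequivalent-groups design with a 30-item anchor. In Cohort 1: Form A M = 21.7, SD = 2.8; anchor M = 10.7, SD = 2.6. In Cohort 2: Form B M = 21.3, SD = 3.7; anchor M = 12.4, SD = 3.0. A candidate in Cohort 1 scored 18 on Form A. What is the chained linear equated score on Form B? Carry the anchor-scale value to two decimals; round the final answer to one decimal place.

Form A → anchor (Cohort 1): v = (2.6/2.8)(18 − 21.7) + 10.7 = 7.26
anchor → Form B (Cohort 2): y = (3.7/3.0)(7.26 − 12.4) + 21.3 = 15.0

15.0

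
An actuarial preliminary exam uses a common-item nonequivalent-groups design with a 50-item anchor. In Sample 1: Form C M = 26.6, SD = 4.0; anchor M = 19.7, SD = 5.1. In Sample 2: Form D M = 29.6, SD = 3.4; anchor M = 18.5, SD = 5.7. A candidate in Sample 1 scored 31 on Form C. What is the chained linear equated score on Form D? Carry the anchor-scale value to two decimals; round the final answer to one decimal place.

33.7

Form C → anchor (Sample 1): v = (5.1/4.0)(31 − 26.6) + 19.7 = 25.31
anchor → Form D (Sample 2): y = (3.4/5.7)(25.31 − 18.5) + 29.6 = 33.7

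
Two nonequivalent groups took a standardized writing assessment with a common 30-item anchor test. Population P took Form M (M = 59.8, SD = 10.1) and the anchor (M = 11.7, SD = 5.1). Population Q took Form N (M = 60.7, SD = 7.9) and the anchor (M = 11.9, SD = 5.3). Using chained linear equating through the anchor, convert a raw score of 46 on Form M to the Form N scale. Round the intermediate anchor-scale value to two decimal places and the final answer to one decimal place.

Form M → anchor (Population P): v = (5.1/10.1)(46 − 59.8) + 11.7 = 4.73
anchor → Form N (Population Q): y = (7.9/5.3)(4.73 − 11.9) + 60.7 = 50.0

50.0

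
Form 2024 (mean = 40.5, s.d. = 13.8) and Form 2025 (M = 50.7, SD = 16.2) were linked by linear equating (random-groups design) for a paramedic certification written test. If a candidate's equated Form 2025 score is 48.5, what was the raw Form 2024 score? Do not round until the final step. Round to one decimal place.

38.6

Invert y = (SD_Y/SD_X)(x − M_X) + M_Y:
x = (SD_X/SD_Y)(y − M_Y) + M_X = (13.8/16.2)(48.5 − 50.7) + 40.5
x = 0.851852 × -2.200 + 40.5 = 38.6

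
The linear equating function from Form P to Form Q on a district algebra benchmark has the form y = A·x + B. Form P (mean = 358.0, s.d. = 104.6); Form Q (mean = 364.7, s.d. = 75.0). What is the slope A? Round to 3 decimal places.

0.717

A = SD_Y / SD_X = 75.0 / 104.6 = 0.717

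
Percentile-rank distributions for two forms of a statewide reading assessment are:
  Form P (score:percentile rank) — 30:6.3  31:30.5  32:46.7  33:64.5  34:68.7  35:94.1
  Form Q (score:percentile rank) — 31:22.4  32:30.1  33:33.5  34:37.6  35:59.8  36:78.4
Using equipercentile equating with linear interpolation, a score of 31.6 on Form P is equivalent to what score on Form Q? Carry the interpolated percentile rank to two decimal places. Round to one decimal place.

PR of 31.6 on Form P: 30.5 + (31.6 − 31)/(32 − 31) × (46.7 − 30.5) = 40.22
On Form Q, PR 40.22 falls between score 34 (PR 37.6) and 35 (PR 59.8).
Interpolate: 34 + (40.22 − 37.6)/(59.8 − 37.6) × (35 − 34) = 34.1

34.1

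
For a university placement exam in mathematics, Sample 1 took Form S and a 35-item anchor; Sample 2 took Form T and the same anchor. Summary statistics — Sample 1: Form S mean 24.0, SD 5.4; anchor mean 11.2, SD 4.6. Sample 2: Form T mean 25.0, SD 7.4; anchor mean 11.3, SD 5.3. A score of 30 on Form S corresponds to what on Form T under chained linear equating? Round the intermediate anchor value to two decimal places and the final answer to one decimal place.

32.0

Form S → anchor (Sample 1): v = (4.6/5.4)(30 − 24.0) + 11.2 = 16.31
anchor → Form T (Sample 2): y = (7.4/5.3)(16.31 − 11.3) + 25.0 = 32.0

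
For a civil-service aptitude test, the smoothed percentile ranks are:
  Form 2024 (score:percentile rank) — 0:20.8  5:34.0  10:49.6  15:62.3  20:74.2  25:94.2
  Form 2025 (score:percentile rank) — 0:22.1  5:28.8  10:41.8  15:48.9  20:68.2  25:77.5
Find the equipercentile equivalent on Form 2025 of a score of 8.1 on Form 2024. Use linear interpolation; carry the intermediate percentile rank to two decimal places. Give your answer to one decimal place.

11.3

PR of 8.1 on Form 2024: 34.0 + (8.1 − 5)/(10 − 5) × (49.6 − 34.0) = 43.67
On Form 2025, PR 43.67 falls between score 10 (PR 41.8) and 15 (PR 48.9).
Interpolate: 10 + (43.67 − 41.8)/(48.9 − 41.8) × (15 − 10) = 11.3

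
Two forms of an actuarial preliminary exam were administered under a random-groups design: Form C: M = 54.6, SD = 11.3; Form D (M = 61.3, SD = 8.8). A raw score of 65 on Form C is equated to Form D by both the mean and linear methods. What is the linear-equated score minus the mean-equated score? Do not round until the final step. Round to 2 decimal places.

Mean-equated: 65 + (61.3 − 54.6) = 71.70
Linear-equated: (8.8/11.3)(65 − 54.6) + 61.3 = 69.399
Difference = 69.399 − 71.70 = -2.30

-2.30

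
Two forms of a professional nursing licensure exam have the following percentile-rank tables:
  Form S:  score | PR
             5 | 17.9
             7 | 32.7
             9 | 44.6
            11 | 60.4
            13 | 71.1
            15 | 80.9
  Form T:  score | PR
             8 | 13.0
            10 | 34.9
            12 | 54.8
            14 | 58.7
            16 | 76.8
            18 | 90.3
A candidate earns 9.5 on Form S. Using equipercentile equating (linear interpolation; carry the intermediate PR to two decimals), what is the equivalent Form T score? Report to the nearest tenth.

PR of 9.5 on Form S: 44.6 + (9.5 − 9)/(11 − 9) × (60.4 − 44.6) = 48.55
On Form T, PR 48.55 falls between score 10 (PR 34.9) and 12 (PR 54.8).
Interpolate: 10 + (48.55 − 34.9)/(54.8 − 34.9) × (12 − 10) = 11.4

11.4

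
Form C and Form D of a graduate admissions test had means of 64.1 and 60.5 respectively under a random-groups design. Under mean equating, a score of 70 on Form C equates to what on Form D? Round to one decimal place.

Mean equating: y = x + (M_Y − M_X) = 70 + (60.5 − 64.1) = 66.4

66.4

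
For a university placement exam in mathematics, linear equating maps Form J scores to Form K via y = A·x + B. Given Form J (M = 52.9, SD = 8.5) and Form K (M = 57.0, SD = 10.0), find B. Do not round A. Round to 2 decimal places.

-5.24

A = SD_Y / SD_X = 10.0 / 8.5 = 1.176471
B = M_Y − A·M_X = 57.0 − 1.176471 × 52.9 = -5.24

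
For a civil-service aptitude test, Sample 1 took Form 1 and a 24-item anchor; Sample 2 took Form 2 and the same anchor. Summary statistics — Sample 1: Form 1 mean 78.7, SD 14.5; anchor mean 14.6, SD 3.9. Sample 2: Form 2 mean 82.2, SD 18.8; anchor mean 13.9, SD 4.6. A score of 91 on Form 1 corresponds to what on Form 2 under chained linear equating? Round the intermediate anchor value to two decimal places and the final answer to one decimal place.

Form 1 → anchor (Sample 1): v = (3.9/14.5)(91 − 78.7) + 14.6 = 17.91
anchor → Form 2 (Sample 2): y = (18.8/4.6)(17.91 − 13.9) + 82.2 = 98.6

98.6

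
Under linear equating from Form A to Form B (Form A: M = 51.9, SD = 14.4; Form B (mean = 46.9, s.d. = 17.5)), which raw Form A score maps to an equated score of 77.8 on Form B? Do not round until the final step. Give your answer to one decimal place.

Invert y = (SD_Y/SD_X)(x − M_X) + M_Y:
x = (SD_X/SD_Y)(y − M_Y) + M_X = (14.4/17.5)(77.8 − 46.9) + 51.9
x = 0.822857 × 30.900 + 51.9 = 77.3

77.3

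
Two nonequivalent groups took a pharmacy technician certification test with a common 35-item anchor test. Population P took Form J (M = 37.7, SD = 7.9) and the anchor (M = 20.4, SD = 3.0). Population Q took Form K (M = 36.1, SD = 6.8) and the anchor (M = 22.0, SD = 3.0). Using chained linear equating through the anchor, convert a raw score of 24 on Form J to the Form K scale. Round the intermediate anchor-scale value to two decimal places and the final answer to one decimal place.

Form J → anchor (Population P): v = (3.0/7.9)(24 − 37.7) + 20.4 = 15.20
anchor → Form K (Population Q): y = (6.8/3.0)(15.20 − 22.0) + 36.1 = 20.7

20.7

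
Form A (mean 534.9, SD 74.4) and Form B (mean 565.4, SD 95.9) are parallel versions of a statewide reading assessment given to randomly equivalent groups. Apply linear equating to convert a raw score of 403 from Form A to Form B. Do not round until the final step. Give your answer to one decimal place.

395.4

Linear equating: y = (SD_Y/SD_X)(x − M_X) + M_Y
y = (95.9/74.4)(403 − 534.9) + 565.4
y = 1.288978 × -131.9 + 565.4 = -170.0163 + 565.4 = 395.4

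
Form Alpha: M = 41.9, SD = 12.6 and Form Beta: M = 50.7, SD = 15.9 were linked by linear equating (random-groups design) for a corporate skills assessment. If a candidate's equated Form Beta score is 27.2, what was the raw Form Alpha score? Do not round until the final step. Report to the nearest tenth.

23.3

Invert y = (SD_Y/SD_X)(x − M_X) + M_Y:
x = (SD_X/SD_Y)(y − M_Y) + M_X = (12.6/15.9)(27.2 − 50.7) + 41.9
x = 0.792453 × -23.500 + 41.9 = 23.3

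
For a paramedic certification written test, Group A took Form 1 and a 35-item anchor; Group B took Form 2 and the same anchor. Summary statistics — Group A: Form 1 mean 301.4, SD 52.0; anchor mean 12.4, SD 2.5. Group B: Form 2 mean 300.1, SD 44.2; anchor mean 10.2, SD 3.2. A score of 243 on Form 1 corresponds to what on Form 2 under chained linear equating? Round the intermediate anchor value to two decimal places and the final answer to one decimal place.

291.7

Form 1 → anchor (Group A): v = (2.5/52.0)(243 − 301.4) + 12.4 = 9.59
anchor → Form 2 (Group B): y = (44.2/3.2)(9.59 − 10.2) + 300.1 = 291.7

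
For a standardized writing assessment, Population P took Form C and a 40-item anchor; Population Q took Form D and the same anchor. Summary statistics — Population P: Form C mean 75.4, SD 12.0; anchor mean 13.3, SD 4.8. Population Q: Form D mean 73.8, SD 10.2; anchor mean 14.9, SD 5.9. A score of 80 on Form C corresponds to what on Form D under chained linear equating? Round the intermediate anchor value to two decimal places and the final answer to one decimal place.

Form C → anchor (Population P): v = (4.8/12.0)(80 − 75.4) + 13.3 = 15.14
anchor → Form D (Population Q): y = (10.2/5.9)(15.14 − 14.9) + 73.8 = 74.2

74.2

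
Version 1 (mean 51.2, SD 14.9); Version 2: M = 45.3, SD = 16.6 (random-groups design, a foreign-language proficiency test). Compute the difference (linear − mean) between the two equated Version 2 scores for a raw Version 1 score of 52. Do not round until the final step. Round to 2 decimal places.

0.09

Mean-equated: 52 + (45.3 − 51.2) = 46.10
Linear-equated: (16.6/14.9)(52 − 51.2) + 45.3 = 46.191
Difference = 46.191 − 46.10 = 0.09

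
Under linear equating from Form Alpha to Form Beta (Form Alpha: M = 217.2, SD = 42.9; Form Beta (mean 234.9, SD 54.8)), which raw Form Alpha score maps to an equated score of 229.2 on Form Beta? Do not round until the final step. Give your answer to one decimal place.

Invert y = (SD_Y/SD_X)(x − M_X) + M_Y:
x = (SD_X/SD_Y)(y − M_Y) + M_X = (42.9/54.8)(229.2 − 234.9) + 217.2
x = 0.782847 × -5.700 + 217.2 = 212.7

212.7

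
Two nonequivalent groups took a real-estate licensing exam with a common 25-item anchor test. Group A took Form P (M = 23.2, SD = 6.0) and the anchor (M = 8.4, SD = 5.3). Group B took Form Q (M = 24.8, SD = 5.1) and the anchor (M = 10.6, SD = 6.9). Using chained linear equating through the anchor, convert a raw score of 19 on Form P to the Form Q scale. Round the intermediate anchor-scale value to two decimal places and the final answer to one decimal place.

20.4

Form P → anchor (Group A): v = (5.3/6.0)(19 − 23.2) + 8.4 = 4.69
anchor → Form Q (Group B): y = (5.1/6.9)(4.69 − 10.6) + 24.8 = 20.4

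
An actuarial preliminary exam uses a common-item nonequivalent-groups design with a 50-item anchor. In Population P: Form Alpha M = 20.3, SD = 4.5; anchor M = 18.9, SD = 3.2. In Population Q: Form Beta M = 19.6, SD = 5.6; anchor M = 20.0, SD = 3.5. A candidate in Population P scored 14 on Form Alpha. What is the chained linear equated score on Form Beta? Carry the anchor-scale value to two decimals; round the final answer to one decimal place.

Form Alpha → anchor (Population P): v = (3.2/4.5)(14 − 20.3) + 18.9 = 14.42
anchor → Form Beta (Population Q): y = (5.6/3.5)(14.42 − 20.0) + 19.6 = 10.7

10.7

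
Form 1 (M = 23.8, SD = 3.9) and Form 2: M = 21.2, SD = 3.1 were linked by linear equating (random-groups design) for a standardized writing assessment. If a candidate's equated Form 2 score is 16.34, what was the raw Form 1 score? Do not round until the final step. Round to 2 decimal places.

17.69

Invert y = (SD_Y/SD_X)(x − M_X) + M_Y:
x = (SD_X/SD_Y)(y − M_Y) + M_X = (3.9/3.1)(16.34 − 21.2) + 23.8
x = 1.258065 × -4.860 + 23.8 = 17.69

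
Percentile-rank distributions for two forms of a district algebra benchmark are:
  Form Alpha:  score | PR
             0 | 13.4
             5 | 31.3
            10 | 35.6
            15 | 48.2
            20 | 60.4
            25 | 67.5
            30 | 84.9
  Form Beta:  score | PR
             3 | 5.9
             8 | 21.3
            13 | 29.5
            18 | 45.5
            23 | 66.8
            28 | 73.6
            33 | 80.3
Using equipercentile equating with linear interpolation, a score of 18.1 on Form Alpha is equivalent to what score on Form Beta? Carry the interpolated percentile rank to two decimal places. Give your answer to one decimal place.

20.4

PR of 18.1 on Form Alpha: 48.2 + (18.1 − 15)/(20 − 15) × (60.4 − 48.2) = 55.76
On Form Beta, PR 55.76 falls between score 18 (PR 45.5) and 23 (PR 66.8).
Interpolate: 18 + (55.76 − 45.5)/(66.8 − 45.5) × (23 − 18) = 20.4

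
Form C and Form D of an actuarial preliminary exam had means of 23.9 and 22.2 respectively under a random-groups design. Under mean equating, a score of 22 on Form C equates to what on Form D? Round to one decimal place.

20.3

Mean equating: y = x + (M_Y − M_X) = 22 + (22.2 − 23.9) = 20.3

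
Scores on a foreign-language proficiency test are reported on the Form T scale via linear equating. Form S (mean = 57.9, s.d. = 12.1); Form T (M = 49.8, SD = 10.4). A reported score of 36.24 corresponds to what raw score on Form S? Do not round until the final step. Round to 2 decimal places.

42.12

Invert y = (SD_Y/SD_X)(x − M_X) + M_Y:
x = (SD_X/SD_Y)(y − M_Y) + M_X = (12.1/10.4)(36.24 − 49.8) + 57.9
x = 1.163462 × -13.560 + 57.9 = 42.12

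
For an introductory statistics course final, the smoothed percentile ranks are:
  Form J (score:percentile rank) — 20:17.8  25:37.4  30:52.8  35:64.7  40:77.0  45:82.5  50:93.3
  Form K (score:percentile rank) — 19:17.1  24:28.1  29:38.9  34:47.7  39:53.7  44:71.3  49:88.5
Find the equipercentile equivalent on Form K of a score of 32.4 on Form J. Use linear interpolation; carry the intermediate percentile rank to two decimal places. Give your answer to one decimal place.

40.4

PR of 32.4 on Form J: 52.8 + (32.4 − 30)/(35 − 30) × (64.7 − 52.8) = 58.51
On Form K, PR 58.51 falls between score 39 (PR 53.7) and 44 (PR 71.3).
Interpolate: 39 + (58.51 − 53.7)/(71.3 − 53.7) × (44 − 39) = 40.4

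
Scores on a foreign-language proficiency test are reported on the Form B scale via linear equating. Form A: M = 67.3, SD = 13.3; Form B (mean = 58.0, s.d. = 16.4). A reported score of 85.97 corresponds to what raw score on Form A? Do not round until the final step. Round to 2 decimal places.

89.98

Invert y = (SD_Y/SD_X)(x − M_X) + M_Y:
x = (SD_X/SD_Y)(y − M_Y) + M_X = (13.3/16.4)(85.97 − 58.0) + 67.3
x = 0.810976 × 27.970 + 67.3 = 89.98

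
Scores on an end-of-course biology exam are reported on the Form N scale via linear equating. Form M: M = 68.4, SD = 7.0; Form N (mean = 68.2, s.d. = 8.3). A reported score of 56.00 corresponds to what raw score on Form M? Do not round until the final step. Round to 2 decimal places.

58.11

Invert y = (SD_Y/SD_X)(x − M_X) + M_Y:
x = (SD_X/SD_Y)(y − M_Y) + M_X = (7.0/8.3)(56.00 − 68.2) + 68.4
x = 0.843373 × -12.200 + 68.4 = 58.11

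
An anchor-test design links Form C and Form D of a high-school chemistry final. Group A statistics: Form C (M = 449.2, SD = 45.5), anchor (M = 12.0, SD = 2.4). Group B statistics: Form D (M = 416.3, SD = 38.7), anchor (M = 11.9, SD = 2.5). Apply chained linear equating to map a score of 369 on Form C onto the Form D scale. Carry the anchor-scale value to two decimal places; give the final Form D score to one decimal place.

Form C → anchor (Group A): v = (2.4/45.5)(369 − 449.2) + 12.0 = 7.77
anchor → Form D (Group B): y = (38.7/2.5)(7.77 − 11.9) + 416.3 = 352.4

352.4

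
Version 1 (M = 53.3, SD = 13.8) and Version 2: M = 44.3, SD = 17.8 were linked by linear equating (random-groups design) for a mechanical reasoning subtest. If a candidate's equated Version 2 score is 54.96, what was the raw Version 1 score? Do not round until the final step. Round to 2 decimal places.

61.56

Invert y = (SD_Y/SD_X)(x − M_X) + M_Y:
x = (SD_X/SD_Y)(y − M_Y) + M_X = (13.8/17.8)(54.96 − 44.3) + 53.3
x = 0.775281 × 10.660 + 53.3 = 61.56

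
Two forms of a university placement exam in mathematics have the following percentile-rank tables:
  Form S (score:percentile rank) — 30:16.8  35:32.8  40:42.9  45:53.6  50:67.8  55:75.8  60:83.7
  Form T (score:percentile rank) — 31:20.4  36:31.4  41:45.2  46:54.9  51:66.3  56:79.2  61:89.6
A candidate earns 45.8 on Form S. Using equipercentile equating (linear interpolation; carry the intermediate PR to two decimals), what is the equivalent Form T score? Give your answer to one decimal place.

46.4

PR of 45.8 on Form S: 53.6 + (45.8 − 45)/(50 − 45) × (67.8 − 53.6) = 55.87
On Form T, PR 55.87 falls between score 46 (PR 54.9) and 51 (PR 66.3).
Interpolate: 46 + (55.87 − 54.9)/(66.3 − 54.9) × (51 − 46) = 46.4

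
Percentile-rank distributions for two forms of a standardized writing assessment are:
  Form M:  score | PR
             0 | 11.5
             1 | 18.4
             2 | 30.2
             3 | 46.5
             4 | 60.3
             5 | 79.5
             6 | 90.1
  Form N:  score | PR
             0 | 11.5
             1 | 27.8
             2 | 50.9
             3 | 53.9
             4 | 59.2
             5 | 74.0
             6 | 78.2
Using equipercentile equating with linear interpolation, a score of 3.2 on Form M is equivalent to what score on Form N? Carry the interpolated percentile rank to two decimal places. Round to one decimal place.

1.9

PR of 3.2 on Form M: 46.5 + (3.2 − 3)/(4 − 3) × (60.3 − 46.5) = 49.26
On Form N, PR 49.26 falls between score 1 (PR 27.8) and 2 (PR 50.9).
Interpolate: 1 + (49.26 − 27.8)/(50.9 − 27.8) × (2 − 1) = 1.9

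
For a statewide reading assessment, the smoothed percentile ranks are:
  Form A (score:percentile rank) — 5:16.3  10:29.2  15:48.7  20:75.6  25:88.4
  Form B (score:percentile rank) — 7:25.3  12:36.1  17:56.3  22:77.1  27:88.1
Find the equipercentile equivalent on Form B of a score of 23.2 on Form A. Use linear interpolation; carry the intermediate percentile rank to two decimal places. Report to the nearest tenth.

PR of 23.2 on Form A: 75.6 + (23.2 − 20)/(25 − 20) × (88.4 − 75.6) = 83.79
On Form B, PR 83.79 falls between score 22 (PR 77.1) and 27 (PR 88.1).
Interpolate: 22 + (83.79 − 77.1)/(88.1 − 77.1) × (27 − 22) = 25.0

25.0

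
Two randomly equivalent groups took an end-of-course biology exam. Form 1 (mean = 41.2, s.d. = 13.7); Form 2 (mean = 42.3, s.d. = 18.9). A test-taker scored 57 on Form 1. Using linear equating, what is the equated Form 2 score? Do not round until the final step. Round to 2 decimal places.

Linear equating: y = (SD_Y/SD_X)(x − M_X) + M_Y
y = (18.9/13.7)(57 − 41.2) + 42.3
y = 1.379562 × 15.8 + 42.3 = 21.7971 + 42.3 = 64.10

64.10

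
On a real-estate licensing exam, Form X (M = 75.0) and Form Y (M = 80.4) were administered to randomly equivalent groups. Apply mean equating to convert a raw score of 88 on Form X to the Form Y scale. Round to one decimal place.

93.4

Mean equating: y = x + (M_Y − M_X) = 88 + (80.4 − 75.0) = 93.4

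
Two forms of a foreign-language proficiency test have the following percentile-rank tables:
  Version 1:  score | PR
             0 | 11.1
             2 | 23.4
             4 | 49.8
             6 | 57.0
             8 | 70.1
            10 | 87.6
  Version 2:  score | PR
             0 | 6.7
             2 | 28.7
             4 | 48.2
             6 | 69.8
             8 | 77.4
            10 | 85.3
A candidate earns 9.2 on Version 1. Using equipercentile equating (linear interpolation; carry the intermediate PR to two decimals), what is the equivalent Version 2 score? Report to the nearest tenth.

PR of 9.2 on Version 1: 70.1 + (9.2 − 8)/(10 − 8) × (87.6 − 70.1) = 80.60
On Version 2, PR 80.60 falls between score 8 (PR 77.4) and 10 (PR 85.3).
Interpolate: 8 + (80.60 − 77.4)/(85.3 − 77.4) × (10 − 8) = 8.8

8.8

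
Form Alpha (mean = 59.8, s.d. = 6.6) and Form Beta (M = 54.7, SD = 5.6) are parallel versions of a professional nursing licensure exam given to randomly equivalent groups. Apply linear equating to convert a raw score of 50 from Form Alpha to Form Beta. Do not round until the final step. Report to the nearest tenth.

46.4

Linear equating: y = (SD_Y/SD_X)(x − M_X) + M_Y
y = (5.6/6.6)(50 − 59.8) + 54.7
y = 0.848485 × -9.8 + 54.7 = -8.3152 + 54.7 = 46.4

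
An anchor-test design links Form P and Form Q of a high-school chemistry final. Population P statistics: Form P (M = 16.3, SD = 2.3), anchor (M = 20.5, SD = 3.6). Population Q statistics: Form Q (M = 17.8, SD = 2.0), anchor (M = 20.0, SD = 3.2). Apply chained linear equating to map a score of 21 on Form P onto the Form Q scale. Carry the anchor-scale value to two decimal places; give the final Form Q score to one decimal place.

Form P → anchor (Population P): v = (3.6/2.3)(21 − 16.3) + 20.5 = 27.86
anchor → Form Q (Population Q): y = (2.0/3.2)(27.86 − 20.0) + 17.8 = 22.7

22.7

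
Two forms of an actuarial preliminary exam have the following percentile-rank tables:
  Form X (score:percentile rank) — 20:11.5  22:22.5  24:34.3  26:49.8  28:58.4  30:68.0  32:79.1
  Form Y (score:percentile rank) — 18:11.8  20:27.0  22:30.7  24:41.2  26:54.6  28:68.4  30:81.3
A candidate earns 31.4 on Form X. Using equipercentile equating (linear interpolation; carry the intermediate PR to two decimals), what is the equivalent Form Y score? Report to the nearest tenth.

PR of 31.4 on Form X: 68.0 + (31.4 − 30)/(32 − 30) × (79.1 − 68.0) = 75.77
On Form Y, PR 75.77 falls between score 28 (PR 68.4) and 30 (PR 81.3).
Interpolate: 28 + (75.77 − 68.4)/(81.3 − 68.4) × (30 − 28) = 29.1

29.1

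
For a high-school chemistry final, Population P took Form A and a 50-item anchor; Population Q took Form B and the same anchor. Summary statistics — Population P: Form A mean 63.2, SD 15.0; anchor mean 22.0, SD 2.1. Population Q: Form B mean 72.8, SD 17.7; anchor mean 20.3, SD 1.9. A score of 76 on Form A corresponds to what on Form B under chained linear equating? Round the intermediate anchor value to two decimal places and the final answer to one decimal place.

105.3

Form A → anchor (Population P): v = (2.1/15.0)(76 − 63.2) + 22.0 = 23.79
anchor → Form B (Population Q): y = (17.7/1.9)(23.79 − 20.3) + 72.8 = 105.3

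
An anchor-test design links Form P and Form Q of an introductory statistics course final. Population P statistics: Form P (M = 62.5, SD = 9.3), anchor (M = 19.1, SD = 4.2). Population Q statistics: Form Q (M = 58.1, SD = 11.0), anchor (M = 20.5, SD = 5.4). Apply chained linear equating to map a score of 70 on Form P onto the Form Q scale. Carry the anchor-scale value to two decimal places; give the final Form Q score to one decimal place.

Form P → anchor (Population P): v = (4.2/9.3)(70 − 62.5) + 19.1 = 22.49
anchor → Form Q (Population Q): y = (11.0/5.4)(22.49 − 20.5) + 58.1 = 62.2

62.2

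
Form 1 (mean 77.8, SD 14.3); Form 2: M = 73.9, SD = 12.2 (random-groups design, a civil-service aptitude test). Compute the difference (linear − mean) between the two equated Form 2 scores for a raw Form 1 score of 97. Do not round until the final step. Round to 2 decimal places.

-2.82

Mean-equated: 97 + (73.9 − 77.8) = 93.10
Linear-equated: (12.2/14.3)(97 − 77.8) + 73.9 = 90.280
Difference = 90.280 − 93.10 = -2.82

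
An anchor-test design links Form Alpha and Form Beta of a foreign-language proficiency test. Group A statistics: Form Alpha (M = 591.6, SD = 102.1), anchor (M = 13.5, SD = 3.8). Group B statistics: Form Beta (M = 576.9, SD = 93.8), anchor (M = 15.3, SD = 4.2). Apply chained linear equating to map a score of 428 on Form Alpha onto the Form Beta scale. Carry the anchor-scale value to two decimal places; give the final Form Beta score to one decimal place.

Form Alpha → anchor (Group A): v = (3.8/102.1)(428 − 591.6) + 13.5 = 7.41
anchor → Form Beta (Group B): y = (93.8/4.2)(7.41 − 15.3) + 576.9 = 400.7

400.7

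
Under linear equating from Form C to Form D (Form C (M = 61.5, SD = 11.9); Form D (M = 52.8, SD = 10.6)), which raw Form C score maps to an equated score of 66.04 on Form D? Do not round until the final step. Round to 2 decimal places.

76.36

Invert y = (SD_Y/SD_X)(x − M_X) + M_Y:
x = (SD_X/SD_Y)(y − M_Y) + M_X = (11.9/10.6)(66.04 − 52.8) + 61.5
x = 1.122642 × 13.240 + 61.5 = 76.36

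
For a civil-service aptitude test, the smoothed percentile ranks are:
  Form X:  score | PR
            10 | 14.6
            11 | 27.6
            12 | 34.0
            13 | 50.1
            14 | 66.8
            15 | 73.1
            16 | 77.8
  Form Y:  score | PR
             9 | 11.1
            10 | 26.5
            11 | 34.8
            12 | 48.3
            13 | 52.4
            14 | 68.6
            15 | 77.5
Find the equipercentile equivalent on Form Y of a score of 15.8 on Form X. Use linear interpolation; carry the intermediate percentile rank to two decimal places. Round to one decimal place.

PR of 15.8 on Form X: 73.1 + (15.8 − 15)/(16 − 15) × (77.8 − 73.1) = 76.86
On Form Y, PR 76.86 falls between score 14 (PR 68.6) and 15 (PR 77.5).
Interpolate: 14 + (76.86 − 68.6)/(77.5 − 68.6) × (15 − 14) = 14.9

14.9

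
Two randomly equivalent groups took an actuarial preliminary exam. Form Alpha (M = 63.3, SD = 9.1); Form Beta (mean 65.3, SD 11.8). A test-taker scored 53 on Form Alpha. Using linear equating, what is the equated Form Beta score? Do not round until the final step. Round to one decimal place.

Linear equating: y = (SD_Y/SD_X)(x − M_X) + M_Y
y = (11.8/9.1)(53 − 63.3) + 65.3
y = 1.296703 × -10.3 + 65.3 = -13.3560 + 65.3 = 51.9

51.9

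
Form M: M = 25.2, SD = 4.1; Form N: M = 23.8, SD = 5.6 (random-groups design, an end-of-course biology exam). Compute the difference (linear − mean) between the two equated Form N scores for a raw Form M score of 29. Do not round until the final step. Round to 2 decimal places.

Mean-equated: 29 + (23.8 − 25.2) = 27.60
Linear-equated: (5.6/4.1)(29 − 25.2) + 23.8 = 28.990
Difference = 28.990 − 27.60 = 1.39

1.39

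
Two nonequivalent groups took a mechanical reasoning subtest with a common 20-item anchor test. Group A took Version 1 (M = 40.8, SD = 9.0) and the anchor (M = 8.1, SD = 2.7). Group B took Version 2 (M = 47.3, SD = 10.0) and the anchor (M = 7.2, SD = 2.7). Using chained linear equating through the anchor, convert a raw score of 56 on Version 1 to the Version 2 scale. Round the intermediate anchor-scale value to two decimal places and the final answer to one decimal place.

Version 1 → anchor (Group A): v = (2.7/9.0)(56 − 40.8) + 8.1 = 12.66
anchor → Version 2 (Group B): y = (10.0/2.7)(12.66 − 7.2) + 47.3 = 67.5

67.5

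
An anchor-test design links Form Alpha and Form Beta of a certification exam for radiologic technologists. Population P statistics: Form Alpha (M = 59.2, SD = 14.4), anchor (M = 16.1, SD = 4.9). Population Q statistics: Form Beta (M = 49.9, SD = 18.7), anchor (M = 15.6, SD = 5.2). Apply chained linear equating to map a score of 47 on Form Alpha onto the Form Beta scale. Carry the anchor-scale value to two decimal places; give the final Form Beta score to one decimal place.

Form Alpha → anchor (Population P): v = (4.9/14.4)(47 − 59.2) + 16.1 = 11.95
anchor → Form Beta (Population Q): y = (18.7/5.2)(11.95 − 15.6) + 49.9 = 36.8

36.8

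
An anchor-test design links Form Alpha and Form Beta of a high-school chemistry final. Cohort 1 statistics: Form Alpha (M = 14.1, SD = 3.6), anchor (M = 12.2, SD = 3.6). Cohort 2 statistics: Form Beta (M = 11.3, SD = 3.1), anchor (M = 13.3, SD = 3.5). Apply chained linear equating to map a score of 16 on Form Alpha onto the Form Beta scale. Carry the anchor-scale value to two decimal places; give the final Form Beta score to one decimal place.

12.0

Form Alpha → anchor (Cohort 1): v = (3.6/3.6)(16 − 14.1) + 12.2 = 14.10
anchor → Form Beta (Cohort 2): y = (3.1/3.5)(14.10 − 13.3) + 11.3 = 12.0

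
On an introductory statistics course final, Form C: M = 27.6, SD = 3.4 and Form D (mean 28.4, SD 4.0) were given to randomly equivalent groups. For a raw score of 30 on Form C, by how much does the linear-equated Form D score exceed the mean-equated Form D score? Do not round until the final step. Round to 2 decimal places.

0.42

Mean-equated: 30 + (28.4 − 27.6) = 30.80
Linear-equated: (4.0/3.4)(30 − 27.6) + 28.4 = 31.224
Difference = 31.224 − 30.80 = 0.42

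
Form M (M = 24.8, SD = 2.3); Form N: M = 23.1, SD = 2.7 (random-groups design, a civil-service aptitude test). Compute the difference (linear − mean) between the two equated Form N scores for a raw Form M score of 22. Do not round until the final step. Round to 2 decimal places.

-0.49

Mean-equated: 22 + (23.1 − 24.8) = 20.30
Linear-equated: (2.7/2.3)(22 − 24.8) + 23.1 = 19.813
Difference = 19.813 − 20.30 = -0.49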